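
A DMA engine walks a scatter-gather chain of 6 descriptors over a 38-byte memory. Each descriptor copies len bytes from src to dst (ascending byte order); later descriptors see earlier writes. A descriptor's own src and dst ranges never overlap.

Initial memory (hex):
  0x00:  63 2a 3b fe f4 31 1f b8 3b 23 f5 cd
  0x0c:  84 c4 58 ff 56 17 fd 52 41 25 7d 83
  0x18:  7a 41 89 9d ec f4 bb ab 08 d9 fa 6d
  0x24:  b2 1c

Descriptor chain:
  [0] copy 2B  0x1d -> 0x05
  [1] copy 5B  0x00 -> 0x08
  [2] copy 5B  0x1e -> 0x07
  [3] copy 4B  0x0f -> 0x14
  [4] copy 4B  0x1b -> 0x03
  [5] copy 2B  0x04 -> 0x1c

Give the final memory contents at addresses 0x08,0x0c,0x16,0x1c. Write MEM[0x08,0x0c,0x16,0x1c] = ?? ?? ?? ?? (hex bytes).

  after D0: wrote 2B at 0x05 = f4bb
  after D1: wrote 5B at 0x08 = 632a3bfef4
  after D2: wrote 5B at 0x07 = bbab08d9fa
  after D3: wrote 4B at 0x14 = ff5617fd
  after D4: wrote 4B at 0x03 = 9decf4bb
  after D5: wrote 2B at 0x1c = ecf4
query mem[0x08]=0xab, mem[0x0c]=0xf4, mem[0x16]=0x17, mem[0x1c]=0xec

MEM[0x08,0x0c,0x16,0x1c] = ab f4 17 ec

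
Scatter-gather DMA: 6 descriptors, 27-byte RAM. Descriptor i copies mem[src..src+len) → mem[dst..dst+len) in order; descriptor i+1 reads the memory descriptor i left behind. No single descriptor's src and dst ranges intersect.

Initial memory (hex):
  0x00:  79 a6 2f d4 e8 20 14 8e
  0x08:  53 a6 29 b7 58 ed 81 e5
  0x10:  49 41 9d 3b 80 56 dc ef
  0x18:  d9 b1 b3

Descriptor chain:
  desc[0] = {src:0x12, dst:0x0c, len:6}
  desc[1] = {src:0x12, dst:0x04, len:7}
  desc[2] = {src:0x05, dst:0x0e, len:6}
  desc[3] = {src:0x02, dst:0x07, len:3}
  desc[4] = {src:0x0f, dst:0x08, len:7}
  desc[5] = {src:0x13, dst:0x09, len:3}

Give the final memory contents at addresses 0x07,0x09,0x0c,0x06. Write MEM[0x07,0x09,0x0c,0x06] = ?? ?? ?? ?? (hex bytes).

MEM[0x07,0x09,0x0c,0x06] = 2f d9 d9 80

[0] 0x12->0x0c len=6 : 9d 3b 80 56 dc ef
[1] 0x12->0x04 len=7 : 9d 3b 80 56 dc ef d9
[2] 0x05->0x0e len=6 : 3b 80 56 dc ef d9
[3] 0x02->0x07 len=3 : 2f d4 9d
[4] 0x0f->0x08 len=7 : 80 56 dc ef d9 80 56
[5] 0x13->0x09 len=3 : d9 80 56
query mem[0x07]=0x2f, mem[0x09]=0xd9, mem[0x0c]=0xd9, mem[0x06]=0x80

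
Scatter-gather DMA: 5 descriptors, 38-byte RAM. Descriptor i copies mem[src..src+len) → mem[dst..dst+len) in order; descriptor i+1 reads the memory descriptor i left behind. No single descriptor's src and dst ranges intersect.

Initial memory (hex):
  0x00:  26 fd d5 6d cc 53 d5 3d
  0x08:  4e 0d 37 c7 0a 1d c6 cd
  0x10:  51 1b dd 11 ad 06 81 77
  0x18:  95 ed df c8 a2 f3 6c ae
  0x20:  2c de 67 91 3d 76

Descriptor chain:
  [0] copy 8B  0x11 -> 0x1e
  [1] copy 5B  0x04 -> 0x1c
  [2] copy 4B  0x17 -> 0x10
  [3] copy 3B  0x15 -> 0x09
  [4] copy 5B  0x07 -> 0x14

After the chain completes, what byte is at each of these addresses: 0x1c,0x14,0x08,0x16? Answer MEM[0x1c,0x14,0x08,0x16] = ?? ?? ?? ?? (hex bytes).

[0] 0x11->0x1e len=8 : 1b dd 11 ad 06 81 77 95
[1] 0x04->0x1c len=5 : cc 53 d5 3d 4e
[2] 0x17->0x10 len=4 : 77 95 ed df
[3] 0x15->0x09 len=3 : 06 81 77
[4] 0x07->0x14 len=5 : 3d 4e 06 81 77
query mem[0x1c]=0xcc, mem[0x14]=0x3d, mem[0x08]=0x4e, mem[0x16]=0x06

MEM[0x1c,0x14,0x08,0x16] = cc 3d 4e 06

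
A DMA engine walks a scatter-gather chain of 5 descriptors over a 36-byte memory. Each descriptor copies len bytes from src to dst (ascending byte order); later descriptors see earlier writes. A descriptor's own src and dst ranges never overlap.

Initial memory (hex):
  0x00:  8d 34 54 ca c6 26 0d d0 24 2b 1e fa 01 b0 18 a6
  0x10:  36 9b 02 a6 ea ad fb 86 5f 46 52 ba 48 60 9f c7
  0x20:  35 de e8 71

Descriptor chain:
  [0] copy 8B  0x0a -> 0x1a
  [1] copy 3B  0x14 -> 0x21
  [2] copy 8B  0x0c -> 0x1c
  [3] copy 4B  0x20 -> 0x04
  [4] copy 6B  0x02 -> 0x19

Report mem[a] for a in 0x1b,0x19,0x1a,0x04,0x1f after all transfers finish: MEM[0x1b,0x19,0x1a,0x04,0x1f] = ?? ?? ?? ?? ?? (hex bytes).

D0: mem[0x1a..0x21] <- [1e fa 01 b0 18 a6 36 9b]
D1: mem[0x21..0x23] <- [ea ad fb]
D2: mem[0x1c..0x23] <- [01 b0 18 a6 36 9b 02 a6]
D3: mem[0x04..0x07] <- [36 9b 02 a6]
D4: mem[0x19..0x1e] <- [54 ca 36 9b 02 a6]
query mem[0x1b]=0x36, mem[0x19]=0x54, mem[0x1a]=0xca, mem[0x04]=0x36, mem[0x1f]=0xa6

MEM[0x1b,0x19,0x1a,0x04,0x1f] = 36 54 ca 36 a6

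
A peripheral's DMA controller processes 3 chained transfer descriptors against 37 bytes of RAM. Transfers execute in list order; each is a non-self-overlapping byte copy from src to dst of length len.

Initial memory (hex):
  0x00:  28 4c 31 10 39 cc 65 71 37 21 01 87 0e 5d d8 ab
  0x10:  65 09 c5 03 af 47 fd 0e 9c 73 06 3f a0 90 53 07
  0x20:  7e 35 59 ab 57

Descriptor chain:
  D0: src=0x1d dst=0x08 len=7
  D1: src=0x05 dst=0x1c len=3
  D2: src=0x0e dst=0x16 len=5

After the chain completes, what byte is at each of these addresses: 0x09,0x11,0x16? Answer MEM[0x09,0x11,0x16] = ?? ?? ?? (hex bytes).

MEM[0x09,0x11,0x16] = 53 09 ab

[0] 0x1d->0x08 len=7 : 90 53 07 7e 35 59 ab
[1] 0x05->0x1c len=3 : cc 65 71
[2] 0x0e->0x16 len=5 : ab ab 65 09 c5
query mem[0x09]=0x53, mem[0x11]=0x09, mem[0x16]=0xab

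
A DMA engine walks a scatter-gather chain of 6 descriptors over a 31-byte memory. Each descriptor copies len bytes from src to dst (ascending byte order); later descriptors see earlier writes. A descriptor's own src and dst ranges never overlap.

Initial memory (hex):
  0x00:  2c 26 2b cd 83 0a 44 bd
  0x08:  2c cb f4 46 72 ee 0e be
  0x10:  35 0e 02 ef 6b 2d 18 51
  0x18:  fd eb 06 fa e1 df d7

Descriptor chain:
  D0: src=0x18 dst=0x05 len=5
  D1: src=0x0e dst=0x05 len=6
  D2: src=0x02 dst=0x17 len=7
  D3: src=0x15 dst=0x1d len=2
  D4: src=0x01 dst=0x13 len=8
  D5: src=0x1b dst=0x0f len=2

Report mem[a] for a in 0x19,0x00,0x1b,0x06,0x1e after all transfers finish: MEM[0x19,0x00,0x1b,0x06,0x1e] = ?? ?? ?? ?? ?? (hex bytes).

MEM[0x19,0x00,0x1b,0x06,0x1e] = 35 2c be be 18

  after D0: wrote 5B at 0x05 = fdeb06fae1
  after D1: wrote 6B at 0x05 = 0ebe350e02ef
  after D2: wrote 7B at 0x17 = 2bcd830ebe350e
  after D3: wrote 2B at 0x1d = 2d18
  after D4: wrote 8B at 0x13 = 262bcd830ebe350e
  after D5: wrote 2B at 0x0f = be35
query mem[0x19]=0x35, mem[0x00]=0x2c, mem[0x1b]=0xbe, mem[0x06]=0xbe, mem[0x1e]=0x18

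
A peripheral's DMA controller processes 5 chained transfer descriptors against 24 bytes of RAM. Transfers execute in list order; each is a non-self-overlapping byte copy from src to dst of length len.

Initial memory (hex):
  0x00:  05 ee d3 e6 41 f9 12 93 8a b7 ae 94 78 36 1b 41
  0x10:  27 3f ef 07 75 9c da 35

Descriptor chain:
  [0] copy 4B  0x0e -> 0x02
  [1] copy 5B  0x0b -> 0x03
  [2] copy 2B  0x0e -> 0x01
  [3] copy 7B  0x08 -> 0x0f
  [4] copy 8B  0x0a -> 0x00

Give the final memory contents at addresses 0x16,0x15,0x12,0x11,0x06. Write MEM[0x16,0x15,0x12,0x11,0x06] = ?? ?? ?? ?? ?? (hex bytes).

#0 dst[0x02+4] := {0x1b,0x41,0x27,0x3f}
#1 dst[0x03+5] := {0x94,0x78,0x36,0x1b,0x41}
#2 dst[0x01+2] := {0x1b,0x41}
#3 dst[0x0f+7] := {0x8a,0xb7,0xae,0x94,0x78,0x36,0x1b}
#4 dst[0x00+8] := {0xae,0x94,0x78,0x36,0x1b,0x8a,0xb7,0xae}
query mem[0x16]=0xda, mem[0x15]=0x1b, mem[0x12]=0x94, mem[0x11]=0xae, mem[0x06]=0xb7

MEM[0x16,0x15,0x12,0x11,0x06] = da 1b 94 ae b7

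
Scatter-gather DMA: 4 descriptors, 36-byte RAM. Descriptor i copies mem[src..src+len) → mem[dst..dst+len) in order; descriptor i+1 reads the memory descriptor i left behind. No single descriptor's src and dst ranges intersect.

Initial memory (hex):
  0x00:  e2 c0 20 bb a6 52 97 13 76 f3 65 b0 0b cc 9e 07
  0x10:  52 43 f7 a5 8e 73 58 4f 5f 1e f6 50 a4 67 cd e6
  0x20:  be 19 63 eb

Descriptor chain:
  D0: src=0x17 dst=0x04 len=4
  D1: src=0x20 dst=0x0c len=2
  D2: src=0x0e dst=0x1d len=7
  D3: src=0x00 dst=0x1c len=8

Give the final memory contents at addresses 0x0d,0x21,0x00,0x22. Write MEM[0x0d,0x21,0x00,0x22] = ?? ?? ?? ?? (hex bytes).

MEM[0x0d,0x21,0x00,0x22] = 19 5f e2 1e

#0 dst[0x04+4] := {0x4f,0x5f,0x1e,0xf6}
#1 dst[0x0c+2] := {0xbe,0x19}
#2 dst[0x1d+7] := {0x9e,0x07,0x52,0x43,0xf7,0xa5,0x8e}
#3 dst[0x1c+8] := {0xe2,0xc0,0x20,0xbb,0x4f,0x5f,0x1e,0xf6}
query mem[0x0d]=0x19, mem[0x21]=0x5f, mem[0x00]=0xe2, mem[0x22]=0x1e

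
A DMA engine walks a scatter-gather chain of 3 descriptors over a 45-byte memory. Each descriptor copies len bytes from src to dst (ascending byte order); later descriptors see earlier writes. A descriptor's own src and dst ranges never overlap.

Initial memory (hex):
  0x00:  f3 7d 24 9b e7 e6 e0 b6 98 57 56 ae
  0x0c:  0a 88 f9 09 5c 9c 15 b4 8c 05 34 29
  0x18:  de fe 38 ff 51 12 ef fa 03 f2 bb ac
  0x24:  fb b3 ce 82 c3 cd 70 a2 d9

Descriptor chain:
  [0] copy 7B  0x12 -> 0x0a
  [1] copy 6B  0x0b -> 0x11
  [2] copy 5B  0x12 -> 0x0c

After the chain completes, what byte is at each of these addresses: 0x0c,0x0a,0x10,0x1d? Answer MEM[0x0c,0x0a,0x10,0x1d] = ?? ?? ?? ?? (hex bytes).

#0 dst[0x0a+7] := {0x15,0xb4,0x8c,0x05,0x34,0x29,0xde}
#1 dst[0x11+6] := {0xb4,0x8c,0x05,0x34,0x29,0xde}
#2 dst[0x0c+5] := {0x8c,0x05,0x34,0x29,0xde}
query mem[0x0c]=0x8c, mem[0x0a]=0x15, mem[0x10]=0xde, mem[0x1d]=0x12

MEM[0x0c,0x0a,0x10,0x1d] = 8c 15 de 12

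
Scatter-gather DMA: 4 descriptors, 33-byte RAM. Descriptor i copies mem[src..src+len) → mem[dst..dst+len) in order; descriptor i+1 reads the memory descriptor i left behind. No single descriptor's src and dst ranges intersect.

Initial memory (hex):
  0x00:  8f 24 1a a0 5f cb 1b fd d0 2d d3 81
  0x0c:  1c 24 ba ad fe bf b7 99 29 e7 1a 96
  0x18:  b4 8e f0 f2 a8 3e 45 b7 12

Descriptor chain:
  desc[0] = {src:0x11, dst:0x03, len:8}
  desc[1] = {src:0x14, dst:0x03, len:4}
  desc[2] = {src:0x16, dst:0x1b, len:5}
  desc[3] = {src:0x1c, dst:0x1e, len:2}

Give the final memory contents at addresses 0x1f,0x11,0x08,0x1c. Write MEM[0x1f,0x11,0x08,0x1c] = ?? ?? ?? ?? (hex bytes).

MEM[0x1f,0x11,0x08,0x1c] = b4 bf 1a 96

#0 dst[0x03+8] := {0xbf,0xb7,0x99,0x29,0xe7,0x1a,0x96,0xb4}
#1 dst[0x03+4] := {0x29,0xe7,0x1a,0x96}
#2 dst[0x1b+5] := {0x1a,0x96,0xb4,0x8e,0xf0}
#3 dst[0x1e+2] := {0x96,0xb4}
query mem[0x1f]=0xb4, mem[0x11]=0xbf, mem[0x08]=0x1a, mem[0x1c]=0x96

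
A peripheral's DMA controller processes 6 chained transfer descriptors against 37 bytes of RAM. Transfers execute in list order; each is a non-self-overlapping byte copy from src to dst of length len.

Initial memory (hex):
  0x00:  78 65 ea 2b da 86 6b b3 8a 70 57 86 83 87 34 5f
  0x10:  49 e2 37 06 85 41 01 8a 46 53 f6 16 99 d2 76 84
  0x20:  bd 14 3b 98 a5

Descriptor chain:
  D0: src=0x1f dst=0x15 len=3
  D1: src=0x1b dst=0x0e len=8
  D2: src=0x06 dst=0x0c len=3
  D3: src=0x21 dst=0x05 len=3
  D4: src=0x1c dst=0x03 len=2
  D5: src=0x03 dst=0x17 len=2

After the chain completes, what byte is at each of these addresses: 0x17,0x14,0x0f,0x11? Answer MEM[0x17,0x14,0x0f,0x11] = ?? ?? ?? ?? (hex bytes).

MEM[0x17,0x14,0x0f,0x11] = 99 14 99 76

[0] 0x1f->0x15 len=3 : 84 bd 14
[1] 0x1b->0x0e len=8 : 16 99 d2 76 84 bd 14 3b
[2] 0x06->0x0c len=3 : 6b b3 8a
[3] 0x21->0x05 len=3 : 14 3b 98
[4] 0x1c->0x03 len=2 : 99 d2
[5] 0x03->0x17 len=2 : 99 d2
query mem[0x17]=0x99, mem[0x14]=0x14, mem[0x0f]=0x99, mem[0x11]=0x76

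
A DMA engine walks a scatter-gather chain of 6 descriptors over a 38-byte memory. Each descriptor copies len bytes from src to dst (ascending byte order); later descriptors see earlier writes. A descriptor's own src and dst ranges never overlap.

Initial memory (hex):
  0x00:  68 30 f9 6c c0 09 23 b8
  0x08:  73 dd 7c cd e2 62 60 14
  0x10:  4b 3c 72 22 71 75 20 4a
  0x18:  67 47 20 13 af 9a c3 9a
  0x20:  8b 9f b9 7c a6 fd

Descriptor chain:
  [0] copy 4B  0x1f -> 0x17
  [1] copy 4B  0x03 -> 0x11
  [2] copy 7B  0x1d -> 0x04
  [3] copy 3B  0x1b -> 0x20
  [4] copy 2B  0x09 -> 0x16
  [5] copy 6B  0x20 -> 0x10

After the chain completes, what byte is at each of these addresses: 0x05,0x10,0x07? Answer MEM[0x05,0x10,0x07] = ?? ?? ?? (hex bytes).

[0] 0x1f->0x17 len=4 : 9a 8b 9f b9
[1] 0x03->0x11 len=4 : 6c c0 09 23
[2] 0x1d->0x04 len=7 : 9a c3 9a 8b 9f b9 7c
[3] 0x1b->0x20 len=3 : 13 af 9a
[4] 0x09->0x16 len=2 : b9 7c
[5] 0x20->0x10 len=6 : 13 af 9a 7c a6 fd
query mem[0x05]=0xc3, mem[0x10]=0x13, mem[0x07]=0x8b

MEM[0x05,0x10,0x07] = c3 13 8b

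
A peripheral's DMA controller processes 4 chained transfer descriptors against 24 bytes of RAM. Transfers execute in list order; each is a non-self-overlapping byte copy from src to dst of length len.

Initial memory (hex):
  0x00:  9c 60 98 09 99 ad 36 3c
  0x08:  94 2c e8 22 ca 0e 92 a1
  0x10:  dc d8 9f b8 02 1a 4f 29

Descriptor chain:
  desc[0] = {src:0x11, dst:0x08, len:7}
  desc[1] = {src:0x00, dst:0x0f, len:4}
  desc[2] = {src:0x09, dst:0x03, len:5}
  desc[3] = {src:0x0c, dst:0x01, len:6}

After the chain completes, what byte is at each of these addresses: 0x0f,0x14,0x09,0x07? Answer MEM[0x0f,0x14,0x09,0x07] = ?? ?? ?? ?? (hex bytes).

MEM[0x0f,0x14,0x09,0x07] = 9c 02 9f 4f

D0: mem[0x08..0x0e] <- [d8 9f b8 02 1a 4f 29]
D1: mem[0x0f..0x12] <- [9c 60 98 09]
D2: mem[0x03..0x07] <- [9f b8 02 1a 4f]
D3: mem[0x01..0x06] <- [1a 4f 29 9c 60 98]
query mem[0x0f]=0x9c, mem[0x14]=0x02, mem[0x09]=0x9f, mem[0x07]=0x4f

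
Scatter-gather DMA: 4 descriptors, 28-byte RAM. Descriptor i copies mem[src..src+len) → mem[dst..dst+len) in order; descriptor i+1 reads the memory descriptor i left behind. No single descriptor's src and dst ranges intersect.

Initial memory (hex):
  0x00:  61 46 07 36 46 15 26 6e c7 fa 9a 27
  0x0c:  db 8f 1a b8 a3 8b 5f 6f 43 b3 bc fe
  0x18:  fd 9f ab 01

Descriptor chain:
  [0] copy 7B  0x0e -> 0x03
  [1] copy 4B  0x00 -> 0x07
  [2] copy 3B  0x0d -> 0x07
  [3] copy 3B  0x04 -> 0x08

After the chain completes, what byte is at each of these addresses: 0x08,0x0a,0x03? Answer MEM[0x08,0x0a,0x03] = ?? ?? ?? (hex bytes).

#0 dst[0x03+7] := {0x1a,0xb8,0xa3,0x8b,0x5f,0x6f,0x43}
#1 dst[0x07+4] := {0x61,0x46,0x07,0x1a}
#2 dst[0x07+3] := {0x8f,0x1a,0xb8}
#3 dst[0x08+3] := {0xb8,0xa3,0x8b}
query mem[0x08]=0xb8, mem[0x0a]=0x8b, mem[0x03]=0x1a

MEM[0x08,0x0a,0x03] = b8 8b 1a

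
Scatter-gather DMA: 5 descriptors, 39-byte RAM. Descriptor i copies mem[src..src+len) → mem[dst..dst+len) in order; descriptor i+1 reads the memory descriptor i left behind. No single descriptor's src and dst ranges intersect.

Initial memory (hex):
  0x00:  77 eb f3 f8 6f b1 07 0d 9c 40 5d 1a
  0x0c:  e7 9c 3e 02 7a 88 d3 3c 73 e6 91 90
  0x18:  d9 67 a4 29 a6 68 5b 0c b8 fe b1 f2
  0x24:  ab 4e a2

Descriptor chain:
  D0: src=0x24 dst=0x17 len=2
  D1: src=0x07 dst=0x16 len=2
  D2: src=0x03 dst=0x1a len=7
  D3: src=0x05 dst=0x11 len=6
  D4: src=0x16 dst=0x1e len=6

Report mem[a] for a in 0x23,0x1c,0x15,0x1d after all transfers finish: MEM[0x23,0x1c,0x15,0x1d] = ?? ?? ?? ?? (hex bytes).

  after D0: wrote 2B at 0x17 = ab4e
  after D1: wrote 2B at 0x16 = 0d9c
  after D2: wrote 7B at 0x1a = f86fb1070d9c40
  after D3: wrote 6B at 0x11 = b1070d9c405d
  after D4: wrote 6B at 0x1e = 5d9c4e67f86f
query mem[0x23]=0x6f, mem[0x1c]=0xb1, mem[0x15]=0x40, mem[0x1d]=0x07

MEM[0x23,0x1c,0x15,0x1d] = 6f b1 40 07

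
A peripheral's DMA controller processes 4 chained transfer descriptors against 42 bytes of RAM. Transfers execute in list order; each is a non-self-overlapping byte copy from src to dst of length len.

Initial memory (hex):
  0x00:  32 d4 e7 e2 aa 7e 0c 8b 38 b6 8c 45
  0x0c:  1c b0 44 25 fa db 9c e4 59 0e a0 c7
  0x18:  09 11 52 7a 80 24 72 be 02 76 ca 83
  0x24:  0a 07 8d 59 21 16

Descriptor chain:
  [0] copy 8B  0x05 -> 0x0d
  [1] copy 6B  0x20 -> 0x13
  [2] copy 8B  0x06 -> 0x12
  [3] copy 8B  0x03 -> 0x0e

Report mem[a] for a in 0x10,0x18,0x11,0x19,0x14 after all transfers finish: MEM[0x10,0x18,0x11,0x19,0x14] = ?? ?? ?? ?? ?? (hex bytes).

MEM[0x10,0x18,0x11,0x19,0x14] = 7e 1c 0c 7e b6

[0] 0x05->0x0d len=8 : 7e 0c 8b 38 b6 8c 45 1c
[1] 0x20->0x13 len=6 : 02 76 ca 83 0a 07
[2] 0x06->0x12 len=8 : 0c 8b 38 b6 8c 45 1c 7e
[3] 0x03->0x0e len=8 : e2 aa 7e 0c 8b 38 b6 8c
query mem[0x10]=0x7e, mem[0x18]=0x1c, mem[0x11]=0x0c, mem[0x19]=0x7e, mem[0x14]=0xb6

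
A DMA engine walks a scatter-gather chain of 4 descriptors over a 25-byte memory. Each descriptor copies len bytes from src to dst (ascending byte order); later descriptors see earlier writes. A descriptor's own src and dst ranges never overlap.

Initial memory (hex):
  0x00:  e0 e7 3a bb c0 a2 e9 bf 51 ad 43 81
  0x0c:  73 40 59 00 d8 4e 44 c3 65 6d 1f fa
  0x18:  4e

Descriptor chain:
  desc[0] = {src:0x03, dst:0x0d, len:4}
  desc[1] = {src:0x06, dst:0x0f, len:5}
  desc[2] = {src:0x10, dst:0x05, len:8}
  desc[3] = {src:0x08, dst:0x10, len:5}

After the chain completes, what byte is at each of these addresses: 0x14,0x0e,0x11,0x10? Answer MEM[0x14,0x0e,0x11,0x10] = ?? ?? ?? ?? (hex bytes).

D0: mem[0x0d..0x10] <- [bb c0 a2 e9]
D1: mem[0x0f..0x13] <- [e9 bf 51 ad 43]
D2: mem[0x05..0x0c] <- [bf 51 ad 43 65 6d 1f fa]
D3: mem[0x10..0x14] <- [43 65 6d 1f fa]
query mem[0x14]=0xfa, mem[0x0e]=0xc0, mem[0x11]=0x65, mem[0x10]=0x43

MEM[0x14,0x0e,0x11,0x10] = fa c0 65 43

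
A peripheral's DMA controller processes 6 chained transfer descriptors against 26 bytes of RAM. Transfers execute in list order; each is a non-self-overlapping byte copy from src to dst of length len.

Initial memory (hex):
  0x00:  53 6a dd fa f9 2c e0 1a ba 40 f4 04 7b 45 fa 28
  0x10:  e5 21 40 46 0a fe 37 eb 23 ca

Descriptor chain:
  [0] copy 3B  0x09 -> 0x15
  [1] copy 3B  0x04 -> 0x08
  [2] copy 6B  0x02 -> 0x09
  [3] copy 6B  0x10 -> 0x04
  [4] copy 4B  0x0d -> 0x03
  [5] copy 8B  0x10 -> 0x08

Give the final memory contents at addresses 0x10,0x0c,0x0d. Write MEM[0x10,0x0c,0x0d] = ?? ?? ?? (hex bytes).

#0 dst[0x15+3] := {0x40,0xf4,0x04}
#1 dst[0x08+3] := {0xf9,0x2c,0xe0}
#2 dst[0x09+6] := {0xdd,0xfa,0xf9,0x2c,0xe0,0x1a}
#3 dst[0x04+6] := {0xe5,0x21,0x40,0x46,0x0a,0x40}
#4 dst[0x03+4] := {0xe0,0x1a,0x28,0xe5}
#5 dst[0x08+8] := {0xe5,0x21,0x40,0x46,0x0a,0x40,0xf4,0x04}
query mem[0x10]=0xe5, mem[0x0c]=0x0a, mem[0x0d]=0x40

MEM[0x10,0x0c,0x0d] = e5 0a 40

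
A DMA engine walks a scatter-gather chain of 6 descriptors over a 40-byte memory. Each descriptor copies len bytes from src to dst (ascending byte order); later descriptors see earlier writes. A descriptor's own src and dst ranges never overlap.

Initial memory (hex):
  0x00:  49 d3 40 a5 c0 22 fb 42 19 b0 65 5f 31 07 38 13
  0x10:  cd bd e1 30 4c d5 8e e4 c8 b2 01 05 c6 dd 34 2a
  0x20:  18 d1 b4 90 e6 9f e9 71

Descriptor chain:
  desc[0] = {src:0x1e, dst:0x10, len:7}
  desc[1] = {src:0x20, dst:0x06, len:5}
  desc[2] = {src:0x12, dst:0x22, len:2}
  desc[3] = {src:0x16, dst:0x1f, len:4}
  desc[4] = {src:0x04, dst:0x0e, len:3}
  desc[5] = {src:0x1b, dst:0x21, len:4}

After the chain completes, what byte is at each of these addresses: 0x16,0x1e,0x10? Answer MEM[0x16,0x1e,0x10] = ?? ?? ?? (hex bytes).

[0] 0x1e->0x10 len=7 : 34 2a 18 d1 b4 90 e6
[1] 0x20->0x06 len=5 : 18 d1 b4 90 e6
[2] 0x12->0x22 len=2 : 18 d1
[3] 0x16->0x1f len=4 : e6 e4 c8 b2
[4] 0x04->0x0e len=3 : c0 22 18
[5] 0x1b->0x21 len=4 : 05 c6 dd 34
query mem[0x16]=0xe6, mem[0x1e]=0x34, mem[0x10]=0x18

MEM[0x16,0x1e,0x10] = e6 34 18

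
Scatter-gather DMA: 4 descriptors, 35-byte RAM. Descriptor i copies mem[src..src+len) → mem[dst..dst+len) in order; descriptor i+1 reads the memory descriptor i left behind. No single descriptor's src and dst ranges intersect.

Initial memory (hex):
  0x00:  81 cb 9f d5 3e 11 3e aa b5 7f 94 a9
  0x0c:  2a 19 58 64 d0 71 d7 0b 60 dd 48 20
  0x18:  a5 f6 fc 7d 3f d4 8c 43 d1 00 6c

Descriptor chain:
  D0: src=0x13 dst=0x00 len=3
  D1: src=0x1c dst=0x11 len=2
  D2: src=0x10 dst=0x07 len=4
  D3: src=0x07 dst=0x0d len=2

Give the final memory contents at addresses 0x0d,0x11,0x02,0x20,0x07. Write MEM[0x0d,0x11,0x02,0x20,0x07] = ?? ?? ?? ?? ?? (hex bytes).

#0 dst[0x00+3] := {0x0b,0x60,0xdd}
#1 dst[0x11+2] := {0x3f,0xd4}
#2 dst[0x07+4] := {0xd0,0x3f,0xd4,0x0b}
#3 dst[0x0d+2] := {0xd0,0x3f}
query mem[0x0d]=0xd0, mem[0x11]=0x3f, mem[0x02]=0xdd, mem[0x20]=0xd1, mem[0x07]=0xd0

MEM[0x0d,0x11,0x02,0x20,0x07] = d0 3f dd d1 d0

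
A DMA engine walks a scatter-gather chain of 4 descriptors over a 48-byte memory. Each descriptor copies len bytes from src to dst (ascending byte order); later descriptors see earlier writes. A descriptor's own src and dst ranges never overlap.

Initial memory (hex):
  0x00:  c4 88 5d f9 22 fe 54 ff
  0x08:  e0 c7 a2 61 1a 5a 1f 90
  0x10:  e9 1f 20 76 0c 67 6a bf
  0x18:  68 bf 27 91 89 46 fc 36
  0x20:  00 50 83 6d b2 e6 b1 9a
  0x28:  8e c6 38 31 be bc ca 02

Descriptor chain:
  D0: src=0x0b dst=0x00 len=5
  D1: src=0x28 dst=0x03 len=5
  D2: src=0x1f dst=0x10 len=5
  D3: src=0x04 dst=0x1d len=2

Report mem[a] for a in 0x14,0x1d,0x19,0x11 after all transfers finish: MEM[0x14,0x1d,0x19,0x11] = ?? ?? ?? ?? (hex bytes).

D0: mem[0x00..0x04] <- [61 1a 5a 1f 90]
D1: mem[0x03..0x07] <- [8e c6 38 31 be]
D2: mem[0x10..0x14] <- [36 00 50 83 6d]
D3: mem[0x1d..0x1e] <- [c6 38]
query mem[0x14]=0x6d, mem[0x1d]=0xc6, mem[0x19]=0xbf, mem[0x11]=0x00

MEM[0x14,0x1d,0x19,0x11] = 6d c6 bf 00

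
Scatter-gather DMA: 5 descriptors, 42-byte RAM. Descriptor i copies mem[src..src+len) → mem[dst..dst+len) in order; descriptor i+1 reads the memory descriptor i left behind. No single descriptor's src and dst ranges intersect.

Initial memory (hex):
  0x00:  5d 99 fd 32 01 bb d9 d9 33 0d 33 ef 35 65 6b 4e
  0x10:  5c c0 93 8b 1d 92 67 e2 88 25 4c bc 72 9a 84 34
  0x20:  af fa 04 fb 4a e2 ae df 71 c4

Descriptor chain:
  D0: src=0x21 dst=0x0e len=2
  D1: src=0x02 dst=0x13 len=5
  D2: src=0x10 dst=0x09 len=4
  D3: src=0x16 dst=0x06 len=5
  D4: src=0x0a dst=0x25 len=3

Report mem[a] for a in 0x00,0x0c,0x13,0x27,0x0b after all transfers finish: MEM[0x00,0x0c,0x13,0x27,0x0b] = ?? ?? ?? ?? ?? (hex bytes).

MEM[0x00,0x0c,0x13,0x27,0x0b] = 5d fd fd fd 93

#0 dst[0x0e+2] := {0xfa,0x04}
#1 dst[0x13+5] := {0xfd,0x32,0x01,0xbb,0xd9}
#2 dst[0x09+4] := {0x5c,0xc0,0x93,0xfd}
#3 dst[0x06+5] := {0xbb,0xd9,0x88,0x25,0x4c}
#4 dst[0x25+3] := {0x4c,0x93,0xfd}
query mem[0x00]=0x5d, mem[0x0c]=0xfd, mem[0x13]=0xfd, mem[0x27]=0xfd, mem[0x0b]=0x93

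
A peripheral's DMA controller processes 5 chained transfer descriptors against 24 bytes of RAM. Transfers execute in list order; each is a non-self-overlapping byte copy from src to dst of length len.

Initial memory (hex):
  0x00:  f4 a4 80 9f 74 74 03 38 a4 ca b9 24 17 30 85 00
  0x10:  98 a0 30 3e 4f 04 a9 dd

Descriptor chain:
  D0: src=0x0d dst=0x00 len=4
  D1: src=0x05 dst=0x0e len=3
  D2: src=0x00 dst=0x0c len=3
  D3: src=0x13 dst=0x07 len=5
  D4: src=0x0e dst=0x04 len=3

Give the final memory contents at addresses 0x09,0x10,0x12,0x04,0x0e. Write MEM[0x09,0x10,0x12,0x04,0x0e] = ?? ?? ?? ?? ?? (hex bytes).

MEM[0x09,0x10,0x12,0x04,0x0e] = 04 38 30 00 00

D0: mem[0x00..0x03] <- [30 85 00 98]
D1: mem[0x0e..0x10] <- [74 03 38]
D2: mem[0x0c..0x0e] <- [30 85 00]
D3: mem[0x07..0x0b] <- [3e 4f 04 a9 dd]
D4: mem[0x04..0x06] <- [00 03 38]
query mem[0x09]=0x04, mem[0x10]=0x38, mem[0x12]=0x30, mem[0x04]=0x00, mem[0x0e]=0x00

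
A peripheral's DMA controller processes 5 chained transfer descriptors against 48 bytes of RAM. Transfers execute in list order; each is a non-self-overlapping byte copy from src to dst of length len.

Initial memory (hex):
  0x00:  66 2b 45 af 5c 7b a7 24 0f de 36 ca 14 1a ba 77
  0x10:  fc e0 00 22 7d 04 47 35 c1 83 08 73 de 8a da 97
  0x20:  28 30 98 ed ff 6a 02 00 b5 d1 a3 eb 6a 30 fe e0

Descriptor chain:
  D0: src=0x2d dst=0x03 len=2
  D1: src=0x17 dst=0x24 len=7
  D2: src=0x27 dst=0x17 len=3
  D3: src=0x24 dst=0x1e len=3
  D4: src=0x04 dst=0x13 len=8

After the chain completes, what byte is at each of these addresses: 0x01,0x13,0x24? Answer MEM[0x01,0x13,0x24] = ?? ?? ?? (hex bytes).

MEM[0x01,0x13,0x24] = 2b fe 35

  after D0: wrote 2B at 0x03 = 30fe
  after D1: wrote 7B at 0x24 = 35c1830873de8a
  after D2: wrote 3B at 0x17 = 0873de
  after D3: wrote 3B at 0x1e = 35c183
  after D4: wrote 8B at 0x13 = fe7ba7240fde36ca
query mem[0x01]=0x2b, mem[0x13]=0xfe, mem[0x24]=0x35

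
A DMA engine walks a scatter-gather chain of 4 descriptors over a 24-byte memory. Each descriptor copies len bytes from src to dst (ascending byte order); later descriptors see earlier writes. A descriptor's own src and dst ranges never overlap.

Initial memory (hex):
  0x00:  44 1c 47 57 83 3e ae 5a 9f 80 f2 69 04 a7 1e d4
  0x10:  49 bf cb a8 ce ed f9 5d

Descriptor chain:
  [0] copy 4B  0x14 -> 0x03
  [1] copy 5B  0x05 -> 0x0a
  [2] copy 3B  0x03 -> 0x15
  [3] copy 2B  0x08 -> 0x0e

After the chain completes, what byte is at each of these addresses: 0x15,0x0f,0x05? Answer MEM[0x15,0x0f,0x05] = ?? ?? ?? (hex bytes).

MEM[0x15,0x0f,0x05] = ce 80 f9

[0] 0x14->0x03 len=4 : ce ed f9 5d
[1] 0x05->0x0a len=5 : f9 5d 5a 9f 80
[2] 0x03->0x15 len=3 : ce ed f9
[3] 0x08->0x0e len=2 : 9f 80
query mem[0x15]=0xce, mem[0x0f]=0x80, mem[0x05]=0xf9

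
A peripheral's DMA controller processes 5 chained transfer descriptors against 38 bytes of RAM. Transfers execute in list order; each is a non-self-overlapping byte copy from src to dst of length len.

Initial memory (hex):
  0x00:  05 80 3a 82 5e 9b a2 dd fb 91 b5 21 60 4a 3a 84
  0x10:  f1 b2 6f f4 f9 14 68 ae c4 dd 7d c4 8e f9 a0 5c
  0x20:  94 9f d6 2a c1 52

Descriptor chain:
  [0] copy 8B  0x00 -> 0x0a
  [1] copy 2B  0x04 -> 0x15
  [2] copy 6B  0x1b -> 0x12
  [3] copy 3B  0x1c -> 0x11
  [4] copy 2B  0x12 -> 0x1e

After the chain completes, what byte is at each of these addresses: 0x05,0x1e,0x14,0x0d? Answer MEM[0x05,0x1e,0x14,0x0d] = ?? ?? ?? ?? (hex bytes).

#0 dst[0x0a+8] := {0x05,0x80,0x3a,0x82,0x5e,0x9b,0xa2,0xdd}
#1 dst[0x15+2] := {0x5e,0x9b}
#2 dst[0x12+6] := {0xc4,0x8e,0xf9,0xa0,0x5c,0x94}
#3 dst[0x11+3] := {0x8e,0xf9,0xa0}
#4 dst[0x1e+2] := {0xf9,0xa0}
query mem[0x05]=0x9b, mem[0x1e]=0xf9, mem[0x14]=0xf9, mem[0x0d]=0x82

MEM[0x05,0x1e,0x14,0x0d] = 9b f9 f9 82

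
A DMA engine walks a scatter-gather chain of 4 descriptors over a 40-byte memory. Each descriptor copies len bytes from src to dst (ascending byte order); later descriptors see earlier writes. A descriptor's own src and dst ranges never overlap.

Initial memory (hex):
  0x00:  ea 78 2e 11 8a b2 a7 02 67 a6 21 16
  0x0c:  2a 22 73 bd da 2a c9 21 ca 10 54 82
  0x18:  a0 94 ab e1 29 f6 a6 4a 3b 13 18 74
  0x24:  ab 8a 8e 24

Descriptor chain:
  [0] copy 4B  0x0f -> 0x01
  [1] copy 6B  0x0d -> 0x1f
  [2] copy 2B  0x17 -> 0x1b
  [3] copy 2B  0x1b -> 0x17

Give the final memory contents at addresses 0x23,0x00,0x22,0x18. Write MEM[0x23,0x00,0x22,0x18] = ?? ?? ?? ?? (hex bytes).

MEM[0x23,0x00,0x22,0x18] = 2a ea da a0

#0 dst[0x01+4] := {0xbd,0xda,0x2a,0xc9}
#1 dst[0x1f+6] := {0x22,0x73,0xbd,0xda,0x2a,0xc9}
#2 dst[0x1b+2] := {0x82,0xa0}
#3 dst[0x17+2] := {0x82,0xa0}
query mem[0x23]=0x2a, mem[0x00]=0xea, mem[0x22]=0xda, mem[0x18]=0xa0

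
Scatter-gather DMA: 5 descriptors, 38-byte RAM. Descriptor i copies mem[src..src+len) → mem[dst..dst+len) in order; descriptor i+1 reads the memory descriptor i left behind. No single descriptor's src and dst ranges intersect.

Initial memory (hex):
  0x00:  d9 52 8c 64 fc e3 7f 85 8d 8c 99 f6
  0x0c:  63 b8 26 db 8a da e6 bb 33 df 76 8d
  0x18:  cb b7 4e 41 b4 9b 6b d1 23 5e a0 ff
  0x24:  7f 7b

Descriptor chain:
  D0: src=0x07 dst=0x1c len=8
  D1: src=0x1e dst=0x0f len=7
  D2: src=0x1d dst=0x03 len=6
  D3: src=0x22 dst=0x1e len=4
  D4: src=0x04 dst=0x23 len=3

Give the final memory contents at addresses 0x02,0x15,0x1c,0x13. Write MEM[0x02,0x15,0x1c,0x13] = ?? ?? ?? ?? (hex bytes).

MEM[0x02,0x15,0x1c,0x13] = 8c 7f 85 b8

  after D0: wrote 8B at 0x1c = 858d8c99f663b826
  after D1: wrote 7B at 0x0f = 8c99f663b8267f
  after D2: wrote 6B at 0x03 = 8d8c99f663b8
  after D3: wrote 4B at 0x1e = b8267f7b
  after D4: wrote 3B at 0x23 = 8c99f6
query mem[0x02]=0x8c, mem[0x15]=0x7f, mem[0x1c]=0x85, mem[0x13]=0xb8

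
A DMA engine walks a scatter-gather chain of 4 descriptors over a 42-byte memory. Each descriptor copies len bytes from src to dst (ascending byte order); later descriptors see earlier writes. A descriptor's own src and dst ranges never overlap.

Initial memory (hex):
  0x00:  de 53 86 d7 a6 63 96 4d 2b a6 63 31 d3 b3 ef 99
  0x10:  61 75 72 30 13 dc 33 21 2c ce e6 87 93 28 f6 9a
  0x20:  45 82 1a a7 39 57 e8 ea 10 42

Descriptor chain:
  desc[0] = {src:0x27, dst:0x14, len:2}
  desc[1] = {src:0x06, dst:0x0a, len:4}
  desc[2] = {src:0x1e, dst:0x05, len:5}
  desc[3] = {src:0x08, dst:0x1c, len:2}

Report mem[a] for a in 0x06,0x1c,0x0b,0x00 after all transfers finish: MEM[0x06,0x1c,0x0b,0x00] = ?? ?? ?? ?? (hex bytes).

MEM[0x06,0x1c,0x0b,0x00] = 9a 82 4d de

[0] 0x27->0x14 len=2 : ea 10
[1] 0x06->0x0a len=4 : 96 4d 2b a6
[2] 0x1e->0x05 len=5 : f6 9a 45 82 1a
[3] 0x08->0x1c len=2 : 82 1a
query mem[0x06]=0x9a, mem[0x1c]=0x82, mem[0x0b]=0x4d, mem[0x00]=0xde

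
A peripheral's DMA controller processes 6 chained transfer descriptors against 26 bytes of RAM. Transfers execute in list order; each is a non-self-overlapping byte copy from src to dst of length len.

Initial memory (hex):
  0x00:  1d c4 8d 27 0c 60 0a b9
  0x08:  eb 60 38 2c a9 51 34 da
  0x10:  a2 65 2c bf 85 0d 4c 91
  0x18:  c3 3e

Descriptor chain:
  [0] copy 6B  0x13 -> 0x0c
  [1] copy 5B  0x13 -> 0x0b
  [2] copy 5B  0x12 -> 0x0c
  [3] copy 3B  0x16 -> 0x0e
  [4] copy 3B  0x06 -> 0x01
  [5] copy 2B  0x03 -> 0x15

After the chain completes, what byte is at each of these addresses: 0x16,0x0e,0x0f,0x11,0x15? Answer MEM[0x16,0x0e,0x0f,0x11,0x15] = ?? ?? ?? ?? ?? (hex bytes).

D0: mem[0x0c..0x11] <- [bf 85 0d 4c 91 c3]
D1: mem[0x0b..0x0f] <- [bf 85 0d 4c 91]
D2: mem[0x0c..0x10] <- [2c bf 85 0d 4c]
D3: mem[0x0e..0x10] <- [4c 91 c3]
D4: mem[0x01..0x03] <- [0a b9 eb]
D5: mem[0x15..0x16] <- [eb 0c]
query mem[0x16]=0x0c, mem[0x0e]=0x4c, mem[0x0f]=0x91, mem[0x11]=0xc3, mem[0x15]=0xeb

MEM[0x16,0x0e,0x0f,0x11,0x15] = 0c 4c 91 c3 eb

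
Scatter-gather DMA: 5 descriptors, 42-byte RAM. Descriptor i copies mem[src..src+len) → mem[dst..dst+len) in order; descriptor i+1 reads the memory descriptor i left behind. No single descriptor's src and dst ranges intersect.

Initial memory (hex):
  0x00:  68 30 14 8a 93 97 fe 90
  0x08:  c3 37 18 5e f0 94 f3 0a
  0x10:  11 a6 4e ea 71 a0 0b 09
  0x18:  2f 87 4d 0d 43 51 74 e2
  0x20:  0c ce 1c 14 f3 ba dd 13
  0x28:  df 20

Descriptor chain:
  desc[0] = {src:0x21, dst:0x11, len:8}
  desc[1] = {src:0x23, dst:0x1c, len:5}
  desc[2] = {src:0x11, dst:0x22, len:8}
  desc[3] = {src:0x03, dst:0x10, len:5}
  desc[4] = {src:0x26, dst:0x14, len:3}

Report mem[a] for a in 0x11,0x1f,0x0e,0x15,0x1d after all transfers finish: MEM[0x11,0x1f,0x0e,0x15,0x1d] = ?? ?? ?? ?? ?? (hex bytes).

MEM[0x11,0x1f,0x0e,0x15,0x1d] = 93 dd f3 dd f3

[0] 0x21->0x11 len=8 : ce 1c 14 f3 ba dd 13 df
[1] 0x23->0x1c len=5 : 14 f3 ba dd 13
[2] 0x11->0x22 len=8 : ce 1c 14 f3 ba dd 13 df
[3] 0x03->0x10 len=5 : 8a 93 97 fe 90
[4] 0x26->0x14 len=3 : ba dd 13
query mem[0x11]=0x93, mem[0x1f]=0xdd, mem[0x0e]=0xf3, mem[0x15]=0xdd, mem[0x1d]=0xf3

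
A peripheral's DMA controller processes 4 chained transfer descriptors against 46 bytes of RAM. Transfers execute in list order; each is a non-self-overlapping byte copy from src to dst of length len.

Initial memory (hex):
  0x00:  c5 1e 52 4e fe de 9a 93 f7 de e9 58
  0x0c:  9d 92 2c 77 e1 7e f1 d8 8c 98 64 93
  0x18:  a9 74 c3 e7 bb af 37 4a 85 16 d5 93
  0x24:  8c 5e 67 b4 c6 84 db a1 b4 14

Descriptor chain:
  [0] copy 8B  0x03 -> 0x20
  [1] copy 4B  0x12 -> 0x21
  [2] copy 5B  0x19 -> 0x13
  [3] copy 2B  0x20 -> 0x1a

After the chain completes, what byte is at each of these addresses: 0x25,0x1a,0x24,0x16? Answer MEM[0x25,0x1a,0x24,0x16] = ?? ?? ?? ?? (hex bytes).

  after D0: wrote 8B at 0x20 = 4efede9a93f7dee9
  after D1: wrote 4B at 0x21 = f1d88c98
  after D2: wrote 5B at 0x13 = 74c3e7bbaf
  after D3: wrote 2B at 0x1a = 4ef1
query mem[0x25]=0xf7, mem[0x1a]=0x4e, mem[0x24]=0x98, mem[0x16]=0xbb

MEM[0x25,0x1a,0x24,0x16] = f7 4e 98 bb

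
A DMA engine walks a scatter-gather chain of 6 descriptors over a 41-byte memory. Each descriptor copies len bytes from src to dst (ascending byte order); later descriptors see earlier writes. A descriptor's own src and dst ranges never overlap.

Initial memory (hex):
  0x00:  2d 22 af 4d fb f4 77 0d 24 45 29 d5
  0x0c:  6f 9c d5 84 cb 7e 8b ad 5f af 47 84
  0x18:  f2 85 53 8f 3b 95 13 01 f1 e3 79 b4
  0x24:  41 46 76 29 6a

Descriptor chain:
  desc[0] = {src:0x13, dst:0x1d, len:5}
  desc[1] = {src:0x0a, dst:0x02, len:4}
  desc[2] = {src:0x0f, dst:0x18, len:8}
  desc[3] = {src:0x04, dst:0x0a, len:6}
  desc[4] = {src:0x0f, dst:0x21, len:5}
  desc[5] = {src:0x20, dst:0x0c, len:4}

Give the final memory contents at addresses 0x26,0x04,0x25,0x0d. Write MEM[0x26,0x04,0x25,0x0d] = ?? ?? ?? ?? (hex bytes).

MEM[0x26,0x04,0x25,0x0d] = 76 6f ad 45

[0] 0x13->0x1d len=5 : ad 5f af 47 84
[1] 0x0a->0x02 len=4 : 29 d5 6f 9c
[2] 0x0f->0x18 len=8 : 84 cb 7e 8b ad 5f af 47
[3] 0x04->0x0a len=6 : 6f 9c 77 0d 24 45
[4] 0x0f->0x21 len=5 : 45 cb 7e 8b ad
[5] 0x20->0x0c len=4 : 47 45 cb 7e
query mem[0x26]=0x76, mem[0x04]=0x6f, mem[0x25]=0xad, mem[0x0d]=0x45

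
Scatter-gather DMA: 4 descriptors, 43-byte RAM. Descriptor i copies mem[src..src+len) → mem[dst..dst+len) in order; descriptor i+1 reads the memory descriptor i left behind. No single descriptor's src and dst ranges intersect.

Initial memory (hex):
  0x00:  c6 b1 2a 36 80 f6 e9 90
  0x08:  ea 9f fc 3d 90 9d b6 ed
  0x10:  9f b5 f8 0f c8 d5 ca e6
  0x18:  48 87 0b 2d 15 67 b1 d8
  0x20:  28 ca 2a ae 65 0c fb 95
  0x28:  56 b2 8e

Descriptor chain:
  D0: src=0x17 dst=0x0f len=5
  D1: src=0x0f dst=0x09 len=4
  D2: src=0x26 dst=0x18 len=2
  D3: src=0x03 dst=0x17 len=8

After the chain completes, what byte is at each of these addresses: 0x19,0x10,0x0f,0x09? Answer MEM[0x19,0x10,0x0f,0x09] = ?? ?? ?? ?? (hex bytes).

MEM[0x19,0x10,0x0f,0x09] = f6 48 e6 e6

D0: mem[0x0f..0x13] <- [e6 48 87 0b 2d]
D1: mem[0x09..0x0c] <- [e6 48 87 0b]
D2: mem[0x18..0x19] <- [fb 95]
D3: mem[0x17..0x1e] <- [36 80 f6 e9 90 ea e6 48]
query mem[0x19]=0xf6, mem[0x10]=0x48, mem[0x0f]=0xe6, mem[0x09]=0xe6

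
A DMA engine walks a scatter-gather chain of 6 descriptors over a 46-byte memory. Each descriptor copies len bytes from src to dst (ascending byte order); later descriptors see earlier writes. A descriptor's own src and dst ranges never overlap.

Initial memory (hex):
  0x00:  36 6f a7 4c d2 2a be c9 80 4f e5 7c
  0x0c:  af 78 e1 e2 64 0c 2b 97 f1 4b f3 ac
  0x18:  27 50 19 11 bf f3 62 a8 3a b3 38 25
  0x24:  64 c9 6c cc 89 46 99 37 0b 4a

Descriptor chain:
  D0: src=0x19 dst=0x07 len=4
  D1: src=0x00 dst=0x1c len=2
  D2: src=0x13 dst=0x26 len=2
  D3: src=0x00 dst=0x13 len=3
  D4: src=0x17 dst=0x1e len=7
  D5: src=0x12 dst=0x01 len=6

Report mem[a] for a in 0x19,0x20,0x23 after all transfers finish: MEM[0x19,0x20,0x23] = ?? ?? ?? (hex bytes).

MEM[0x19,0x20,0x23] = 50 50 36

  after D0: wrote 4B at 0x07 = 501911bf
  after D1: wrote 2B at 0x1c = 366f
  after D2: wrote 2B at 0x26 = 97f1
  after D3: wrote 3B at 0x13 = 366fa7
  after D4: wrote 7B at 0x1e = ac27501911366f
  after D5: wrote 6B at 0x01 = 2b366fa7f3ac
query mem[0x19]=0x50, mem[0x20]=0x50, mem[0x23]=0x36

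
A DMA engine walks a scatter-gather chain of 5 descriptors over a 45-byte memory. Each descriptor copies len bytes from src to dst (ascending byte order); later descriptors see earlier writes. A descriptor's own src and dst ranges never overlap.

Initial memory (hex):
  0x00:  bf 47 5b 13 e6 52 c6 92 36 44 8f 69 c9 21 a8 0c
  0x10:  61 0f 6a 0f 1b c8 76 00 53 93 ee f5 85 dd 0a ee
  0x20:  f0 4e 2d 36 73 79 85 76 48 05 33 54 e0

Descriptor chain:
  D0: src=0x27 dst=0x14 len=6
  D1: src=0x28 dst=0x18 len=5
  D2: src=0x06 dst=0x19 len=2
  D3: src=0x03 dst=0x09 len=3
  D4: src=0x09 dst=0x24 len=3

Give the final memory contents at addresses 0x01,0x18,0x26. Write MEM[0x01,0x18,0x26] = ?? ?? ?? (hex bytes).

MEM[0x01,0x18,0x26] = 47 48 52

D0: mem[0x14..0x19] <- [76 48 05 33 54 e0]
D1: mem[0x18..0x1c] <- [48 05 33 54 e0]
D2: mem[0x19..0x1a] <- [c6 92]
D3: mem[0x09..0x0b] <- [13 e6 52]
D4: mem[0x24..0x26] <- [13 e6 52]
query mem[0x01]=0x47, mem[0x18]=0x48, mem[0x26]=0x52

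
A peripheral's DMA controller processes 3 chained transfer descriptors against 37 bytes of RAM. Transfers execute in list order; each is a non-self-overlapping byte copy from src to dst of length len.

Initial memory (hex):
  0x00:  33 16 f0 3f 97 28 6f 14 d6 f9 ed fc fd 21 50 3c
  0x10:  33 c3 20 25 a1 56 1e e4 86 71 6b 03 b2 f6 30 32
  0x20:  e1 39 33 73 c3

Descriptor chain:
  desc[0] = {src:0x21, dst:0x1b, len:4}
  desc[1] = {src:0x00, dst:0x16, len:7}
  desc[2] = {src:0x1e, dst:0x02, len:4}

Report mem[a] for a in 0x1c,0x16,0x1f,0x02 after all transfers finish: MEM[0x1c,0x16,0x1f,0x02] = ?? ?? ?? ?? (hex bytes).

[0] 0x21->0x1b len=4 : 39 33 73 c3
[1] 0x00->0x16 len=7 : 33 16 f0 3f 97 28 6f
[2] 0x1e->0x02 len=4 : c3 32 e1 39
query mem[0x1c]=0x6f, mem[0x16]=0x33, mem[0x1f]=0x32, mem[0x02]=0xc3

MEM[0x1c,0x16,0x1f,0x02] = 6f 33 32 c3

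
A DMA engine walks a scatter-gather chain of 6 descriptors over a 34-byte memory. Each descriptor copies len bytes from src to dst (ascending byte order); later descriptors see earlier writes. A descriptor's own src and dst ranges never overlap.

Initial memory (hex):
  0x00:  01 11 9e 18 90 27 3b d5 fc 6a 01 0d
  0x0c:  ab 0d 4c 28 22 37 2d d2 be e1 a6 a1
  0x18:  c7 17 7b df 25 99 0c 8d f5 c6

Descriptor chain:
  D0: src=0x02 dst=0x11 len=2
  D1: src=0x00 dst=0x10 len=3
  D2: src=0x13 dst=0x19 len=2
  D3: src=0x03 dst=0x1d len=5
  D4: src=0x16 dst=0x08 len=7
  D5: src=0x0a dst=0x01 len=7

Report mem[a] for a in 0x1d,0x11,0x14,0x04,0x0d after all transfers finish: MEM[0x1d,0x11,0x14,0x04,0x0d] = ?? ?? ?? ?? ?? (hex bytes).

[0] 0x02->0x11 len=2 : 9e 18
[1] 0x00->0x10 len=3 : 01 11 9e
[2] 0x13->0x19 len=2 : d2 be
[3] 0x03->0x1d len=5 : 18 90 27 3b d5
[4] 0x16->0x08 len=7 : a6 a1 c7 d2 be df 25
[5] 0x0a->0x01 len=7 : c7 d2 be df 25 28 01
query mem[0x1d]=0x18, mem[0x11]=0x11, mem[0x14]=0xbe, mem[0x04]=0xdf, mem[0x0d]=0xdf

MEM[0x1d,0x11,0x14,0x04,0x0d] = 18 11 be df df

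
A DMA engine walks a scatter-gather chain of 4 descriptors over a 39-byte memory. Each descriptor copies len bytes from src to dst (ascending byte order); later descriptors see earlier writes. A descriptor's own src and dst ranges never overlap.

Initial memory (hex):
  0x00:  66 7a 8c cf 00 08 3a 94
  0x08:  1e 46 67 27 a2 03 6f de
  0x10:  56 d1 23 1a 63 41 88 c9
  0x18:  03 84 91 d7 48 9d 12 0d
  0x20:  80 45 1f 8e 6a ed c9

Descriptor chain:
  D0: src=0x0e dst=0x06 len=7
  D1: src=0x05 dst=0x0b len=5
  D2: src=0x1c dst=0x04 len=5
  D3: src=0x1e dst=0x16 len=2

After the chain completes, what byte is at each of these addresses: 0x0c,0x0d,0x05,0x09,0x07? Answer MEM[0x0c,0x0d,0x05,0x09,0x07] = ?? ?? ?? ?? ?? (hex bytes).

  after D0: wrote 7B at 0x06 = 6fde56d1231a63
  after D1: wrote 5B at 0x0b = 086fde56d1
  after D2: wrote 5B at 0x04 = 489d120d80
  after D3: wrote 2B at 0x16 = 120d
query mem[0x0c]=0x6f, mem[0x0d]=0xde, mem[0x05]=0x9d, mem[0x09]=0xd1, mem[0x07]=0x0d

MEM[0x0c,0x0d,0x05,0x09,0x07] = 6f de 9d d1 0d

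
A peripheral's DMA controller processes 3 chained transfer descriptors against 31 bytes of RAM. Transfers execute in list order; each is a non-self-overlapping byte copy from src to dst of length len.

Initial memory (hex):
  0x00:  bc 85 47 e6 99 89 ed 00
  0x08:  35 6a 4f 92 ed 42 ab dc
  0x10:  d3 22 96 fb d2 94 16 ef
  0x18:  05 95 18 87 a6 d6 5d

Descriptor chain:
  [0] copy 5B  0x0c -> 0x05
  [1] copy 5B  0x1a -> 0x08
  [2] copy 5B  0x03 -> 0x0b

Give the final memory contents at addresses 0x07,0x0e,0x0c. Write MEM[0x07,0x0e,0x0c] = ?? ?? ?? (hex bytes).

D0: mem[0x05..0x09] <- [ed 42 ab dc d3]
D1: mem[0x08..0x0c] <- [18 87 a6 d6 5d]
D2: mem[0x0b..0x0f] <- [e6 99 ed 42 ab]
query mem[0x07]=0xab, mem[0x0e]=0x42, mem[0x0c]=0x99

MEM[0x07,0x0e,0x0c] = ab 42 99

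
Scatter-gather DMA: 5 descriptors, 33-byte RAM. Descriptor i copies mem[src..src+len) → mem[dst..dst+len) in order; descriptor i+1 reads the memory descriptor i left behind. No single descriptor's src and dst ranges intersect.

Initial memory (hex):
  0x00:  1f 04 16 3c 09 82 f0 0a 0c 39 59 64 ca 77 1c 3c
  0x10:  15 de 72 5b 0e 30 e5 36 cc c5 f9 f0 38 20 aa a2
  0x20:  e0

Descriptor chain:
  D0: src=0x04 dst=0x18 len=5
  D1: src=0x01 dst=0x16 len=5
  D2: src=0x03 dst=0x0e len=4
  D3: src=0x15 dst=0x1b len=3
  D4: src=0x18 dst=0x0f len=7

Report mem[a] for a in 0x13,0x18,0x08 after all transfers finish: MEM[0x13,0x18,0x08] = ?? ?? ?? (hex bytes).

MEM[0x13,0x18,0x08] = 04 3c 0c

[0] 0x04->0x18 len=5 : 09 82 f0 0a 0c
[1] 0x01->0x16 len=5 : 04 16 3c 09 82
[2] 0x03->0x0e len=4 : 3c 09 82 f0
[3] 0x15->0x1b len=3 : 30 04 16
[4] 0x18->0x0f len=7 : 3c 09 82 30 04 16 aa
query mem[0x13]=0x04, mem[0x18]=0x3c, mem[0x08]=0x0c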